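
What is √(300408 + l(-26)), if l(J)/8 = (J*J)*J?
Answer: 10*√1598 ≈ 399.75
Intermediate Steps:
l(J) = 8*J³ (l(J) = 8*((J*J)*J) = 8*(J²*J) = 8*J³)
√(300408 + l(-26)) = √(300408 + 8*(-26)³) = √(300408 + 8*(-17576)) = √(300408 - 140608) = √159800 = 10*√1598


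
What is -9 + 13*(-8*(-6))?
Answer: 615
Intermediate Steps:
-9 + 13*(-8*(-6)) = -9 + 13*48 = -9 + 624 = 615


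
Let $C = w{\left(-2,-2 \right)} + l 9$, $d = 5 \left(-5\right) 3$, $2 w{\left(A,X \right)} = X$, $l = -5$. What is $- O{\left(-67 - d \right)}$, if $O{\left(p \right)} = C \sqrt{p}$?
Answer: $92 \sqrt{2} \approx 130.11$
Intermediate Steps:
$w{\left(A,X \right)} = \frac{X}{2}$
$d = -75$ ($d = \left(-25\right) 3 = -75$)
$C = -46$ ($C = \frac{1}{2} \left(-2\right) - 45 = -1 - 45 = -46$)
$O{\left(p \right)} = - 46 \sqrt{p}$
$- O{\left(-67 - d \right)} = - \left(-46\right) \sqrt{-67 - -75} = - \left(-46\right) \sqrt{-67 + 75} = - \left(-46\right) \sqrt{8} = - \left(-46\right) 2 \sqrt{2} = - \left(-92\right) \sqrt{2} = 92 \sqrt{2}$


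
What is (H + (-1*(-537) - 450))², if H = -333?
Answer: 60516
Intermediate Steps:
(H + (-1*(-537) - 450))² = (-333 + (-1*(-537) - 450))² = (-333 + (537 - 450))² = (-333 + 87)² = (-246)² = 60516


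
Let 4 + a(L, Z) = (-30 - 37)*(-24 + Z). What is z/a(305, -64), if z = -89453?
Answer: -89453/5892 ≈ -15.182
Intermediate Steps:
a(L, Z) = 1604 - 67*Z (a(L, Z) = -4 + (-30 - 37)*(-24 + Z) = -4 - 67*(-24 + Z) = -4 + (1608 - 67*Z) = 1604 - 67*Z)
z/a(305, -64) = -89453/(1604 - 67*(-64)) = -89453/(1604 + 4288) = -89453/5892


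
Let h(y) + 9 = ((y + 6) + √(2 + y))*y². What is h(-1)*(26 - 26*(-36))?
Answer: -2886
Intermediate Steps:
h(y) = -9 + y²*(6 + y + √(2 + y)) (h(y) = -9 + ((y + 6) + √(2 + y))*y² = -9 + ((6 + y) + √(2 + y))*y² = -9 + (6 + y + √(2 + y))*y² = -9 + y²*(6 + y + √(2 + y)))
h(-1)*(26 - 26*(-36)) = (-9 + (-1)³ + 6*(-1)² + (-1)²*√(2 - 1))*(26 - 26*(-36)) = (-9 - 1 + 6*1 + 1*√1)*(26 + 936) = (-9 - 1 + 6 + 1*1)*962 = (-9 - 1 + 6 + 1)*962 = -3*962 = -2886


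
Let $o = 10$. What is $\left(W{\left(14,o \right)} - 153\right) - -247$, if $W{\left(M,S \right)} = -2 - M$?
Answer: $78$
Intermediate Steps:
$\left(W{\left(14,o \right)} - 153\right) - -247 = \left(\left(-2 - 14\right) - 153\right) - -247 = \left(\left(-2 - 14\right) - 153\right) + 247 = \left(-16 - 153\right) + 247 = -169 + 247 = 78$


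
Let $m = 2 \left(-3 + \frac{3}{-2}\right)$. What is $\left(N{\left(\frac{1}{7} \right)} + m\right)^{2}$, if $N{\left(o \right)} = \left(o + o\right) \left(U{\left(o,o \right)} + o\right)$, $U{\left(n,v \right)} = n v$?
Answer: $\frac{9431041}{117649} \approx 80.162$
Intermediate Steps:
$m = -9$ ($m = 2 \left(-3 + 3 \left(- \frac{1}{2}\right)\right) = 2 \left(-3 - \frac{3}{2}\right) = 2 \left(- \frac{9}{2}\right) = -9$)
$N{\left(o \right)} = 2 o \left(o + o^{2}\right)$ ($N{\left(o \right)} = \left(o + o\right) \left(o o + o\right) = 2 o \left(o^{2} + o\right) = 2 o \left(o + o^{2}\right)$)
$\left(N{\left(\frac{1}{7} \right)} + m\right)^{2} = \left(2 \left(\frac{1}{7}\right)^{2} \left(1 + \frac{1}{7}\right) - 9\right)^{2} = \left(\frac{2 \left(1 + \frac{1}{7}\right)}{49} - 9\right)^{2} = \left(2 \cdot \frac{1}{49} \cdot \frac{8}{7} - 9\right)^{2} = \left(\frac{16}{343} - 9\right)^{2} = \left(- \frac{3071}{343}\right)^{2} = \frac{9431041}{117649}$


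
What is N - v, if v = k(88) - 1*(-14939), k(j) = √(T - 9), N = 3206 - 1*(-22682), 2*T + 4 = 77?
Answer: 10949 - √110/2 ≈ 10944.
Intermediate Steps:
T = 73/2 (T = -2 + (½)*77 = -2 + 77/2 = 73/2 ≈ 36.500)
N = 25888 (N = 3206 + 22682 = 25888)
k(j) = √110/2 (k(j) = √(73/2 - 9) = √(55/2) = √110/2)
v = 14939 + √110/2 (v = √110/2 - 1*(-14939) = √110/2 + 14939 = 14939 + √110/2 ≈ 14944.)
N - v = 25888 - (14939 + √110/2) = 25888 + (-14939 - √110/2) = 10949 - √110/2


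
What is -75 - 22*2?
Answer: -119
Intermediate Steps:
-75 - 22*2 = -75 - 44 = -119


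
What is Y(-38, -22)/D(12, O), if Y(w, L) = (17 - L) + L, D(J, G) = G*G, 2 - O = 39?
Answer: 17/1369 ≈ 0.012418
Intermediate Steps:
O = -37 (O = 2 - 1*39 = 2 - 39 = -37)
D(J, G) = G²
Y(w, L) = 17
Y(-38, -22)/D(12, O) = 17/((-37)²) = 17/1369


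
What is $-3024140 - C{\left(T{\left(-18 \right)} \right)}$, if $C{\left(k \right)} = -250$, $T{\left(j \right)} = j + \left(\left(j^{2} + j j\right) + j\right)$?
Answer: $-3023890$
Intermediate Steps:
$T{\left(j \right)} = 2 j + 2 j^{2}$ ($T{\left(j \right)} = j + \left(\left(j^{2} + j^{2}\right) + j\right) = j + \left(2 j^{2} + j\right) = j + \left(j + 2 j^{2}\right) = 2 j + 2 j^{2}$)
$-3024140 - C{\left(T{\left(-18 \right)} \right)} = -3024140 - -250 = -3024140 + 250 = -3023890$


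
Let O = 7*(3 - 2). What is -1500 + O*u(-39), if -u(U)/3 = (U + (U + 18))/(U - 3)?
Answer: -1530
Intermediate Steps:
u(U) = -3*(18 + 2*U)/(-3 + U) (u(U) = -3*(U + (U + 18))/(U - 3) = -3*(U + (18 + U))/(-3 + U) = -3*(18 + 2*U)/(-3 + U))
O = 7 (O = 7*1 = 7)
-1500 + O*u(-39) = -1500 + 7*(6*(-9 - 1*(-39))/(-3 - 39)) = -1500 + 7*(6*(-9 + 39)/(-42)) = -1500 + 7*(6*(-1/42)*30) = -1500 + 7*(-30/7) = -1500 - 30 = -1530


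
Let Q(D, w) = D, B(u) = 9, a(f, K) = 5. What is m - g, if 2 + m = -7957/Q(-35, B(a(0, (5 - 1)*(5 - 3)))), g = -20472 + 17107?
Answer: 125662/35 ≈ 3590.3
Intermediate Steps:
g = -3365
m = 7887/35 (m = -2 - 7957/(-35) = -2 - 7957*(-1/35) = -2 + 7957/35 = 7887/35 ≈ 225.34)
m - g = 7887/35 - 1*(-3365) = 7887/35 + 3365 = 125662/35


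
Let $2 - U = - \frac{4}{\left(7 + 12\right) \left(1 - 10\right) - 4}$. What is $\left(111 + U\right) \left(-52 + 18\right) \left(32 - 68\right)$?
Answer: $\frac{24199704}{175} \approx 1.3828 \cdot 10^{5}$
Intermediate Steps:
$U = \frac{346}{175}$ ($U = 2 - - \frac{4}{\left(7 + 12\right) \left(1 - 10\right) - 4} = 2 - - \frac{4}{19 \left(-9\right) - 4} = 2 - - \frac{4}{-171 - 4} = 2 - - \frac{4}{-175} = 2 - \left(-4\right) \left(- \frac{1}{175}\right) = 2 - \frac{4}{175} = \frac{346}{175} \approx 1.9771$)
$\left(111 + U\right) \left(-52 + 18\right) \left(32 - 68\right) = \left(111 + \frac{346}{175}\right) \left(-52 + 18\right) \left(32 - 68\right) = \frac{19771 \left(\left(-34\right) \left(-36\right)\right)}{175} = \frac{19771}{175} \cdot 1224 = \frac{24199704}{175}$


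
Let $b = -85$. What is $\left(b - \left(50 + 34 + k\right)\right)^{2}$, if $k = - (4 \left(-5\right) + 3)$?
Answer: $34596$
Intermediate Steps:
$k = 17$ ($k = - (-20 + 3) = \left(-1\right) \left(-17\right) = 17$)
$\left(b - \left(50 + 34 + k\right)\right)^{2} = \left(-85 - \left(67 + 34\right)\right)^{2} = \left(-85 - 101\right)^{2} = \left(-186\right)^{2} = 34596$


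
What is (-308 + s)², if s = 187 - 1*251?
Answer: 138384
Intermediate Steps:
s = -64 (s = 187 - 251 = -64)
(-308 + s)² = (-308 - 64)² = (-372)² = 138384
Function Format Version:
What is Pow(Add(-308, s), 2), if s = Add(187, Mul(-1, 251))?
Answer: 138384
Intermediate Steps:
s = -64 (s = Add(187, -251) = -64)
Pow(Add(-308, s), 2) = Pow(Add(-308, -64), 2) = Pow(-372, 2) = 138384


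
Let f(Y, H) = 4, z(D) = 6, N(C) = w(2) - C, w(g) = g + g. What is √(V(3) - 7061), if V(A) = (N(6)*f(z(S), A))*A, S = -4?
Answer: I*√7085 ≈ 84.172*I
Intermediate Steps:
w(g) = 2*g
N(C) = 4 - C (N(C) = 2*2 - C = 4 - C)
V(A) = -8*A (V(A) = ((4 - 1*6)*4)*A = ((4 - 6)*4)*A = (-2*4)*A = -8*A)
√(V(3) - 7061) = √(-8*3 - 7061) = √(-24 - 7061) = √(-7085) = I*√7085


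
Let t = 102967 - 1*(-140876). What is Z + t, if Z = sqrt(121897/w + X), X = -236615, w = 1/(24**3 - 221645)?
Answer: 243843 + 2*I*sqrt(6333248263) ≈ 2.4384e+5 + 1.5916e+5*I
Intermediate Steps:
w = -1/207821 (w = 1/(13824 - 221645) = 1/(-207821) = -1/207821 ≈ -4.8118e-6)
Z = 2*I*sqrt(6333248263) (Z = sqrt(121897/(-1/207821) - 236615) = sqrt(121897*(-207821) - 236615) = sqrt(-25332756437 - 236615) = sqrt(-25332993052) = 2*I*sqrt(6333248263) ≈ 1.5916e+5*I)
t = 243843 (t = 102967 + 140876 = 243843)
Z + t = 2*I*sqrt(6333248263) + 243843 = 243843 + 2*I*sqrt(6333248263)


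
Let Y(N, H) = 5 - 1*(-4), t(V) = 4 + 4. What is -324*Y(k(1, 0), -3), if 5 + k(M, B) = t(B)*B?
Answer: -2916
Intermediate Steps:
t(V) = 8
k(M, B) = -5 + 8*B
Y(N, H) = 9 (Y(N, H) = 5 + 4 = 9)
-324*Y(k(1, 0), -3) = -324*9 = -2916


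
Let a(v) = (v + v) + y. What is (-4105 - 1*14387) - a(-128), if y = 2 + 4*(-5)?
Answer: -18218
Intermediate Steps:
y = -18 (y = 2 - 20 = -18)
a(v) = -18 + 2*v (a(v) = (v + v) - 18 = 2*v - 18 = -18 + 2*v)
(-4105 - 1*14387) - a(-128) = (-4105 - 1*14387) - (-18 + 2*(-128)) = (-4105 - 14387) - (-18 - 256) = -18492 - 1*(-274) = -18492 + 274 = -18218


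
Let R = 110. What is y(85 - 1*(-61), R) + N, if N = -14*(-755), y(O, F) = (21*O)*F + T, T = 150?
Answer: 347980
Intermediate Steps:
y(O, F) = 150 + 21*F*O (y(O, F) = (21*O)*F + 150 = 21*F*O + 150 = 150 + 21*F*O)
N = 10570
y(85 - 1*(-61), R) + N = (150 + 21*110*(85 - 1*(-61))) + 10570 = (150 + 21*110*(85 + 61)) + 10570 = (150 + 21*110*146) + 10570 = (150 + 337260) + 10570 = 337410 + 10570 = 347980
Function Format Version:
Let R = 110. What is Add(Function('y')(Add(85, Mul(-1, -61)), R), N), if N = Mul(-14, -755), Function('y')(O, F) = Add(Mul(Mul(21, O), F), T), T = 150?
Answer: 347980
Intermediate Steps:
Function('y')(O, F) = Add(150, Mul(21, F, O)) (Function('y')(O, F) = Add(Mul(Mul(21, O), F), 150) = Add(Mul(21, F, O), 150) = Add(150, Mul(21, F, O)))
N = 10570
Add(Function('y')(Add(85, Mul(-1, -61)), R), N) = Add(Add(150, Mul(21, 110, Add(85, Mul(-1, -61)))), 10570) = Add(Add(150, Mul(21, 110, Add(85, 61))), 10570) = Add(Add(150, Mul(21, 110, 146)), 10570) = Add(Add(150, 337260), 10570) = Add(337410, 10570) = 347980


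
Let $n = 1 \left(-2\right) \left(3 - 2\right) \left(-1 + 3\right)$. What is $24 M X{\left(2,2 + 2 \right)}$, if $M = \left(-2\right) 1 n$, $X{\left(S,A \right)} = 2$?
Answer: $384$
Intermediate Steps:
$n = -4$ ($n = - 2 \cdot 1 \cdot 2 = \left(-2\right) 2 = -4$)
$M = 8$ ($M = \left(-2\right) 1 \left(-4\right) = \left(-2\right) \left(-4\right) = 8$)
$24 M X{\left(2,2 + 2 \right)} = 24 \cdot 8 \cdot 2 = 192 \cdot 2 = 384$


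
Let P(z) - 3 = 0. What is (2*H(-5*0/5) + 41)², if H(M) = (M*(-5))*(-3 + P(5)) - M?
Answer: 1681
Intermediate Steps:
P(z) = 3 (P(z) = 3 + 0 = 3)
H(M) = -M (H(M) = (M*(-5))*(-3 + 3) - M = -5*M*0 - M = 0 - M = -M)
(2*H(-5*0/5) + 41)² = (2*(-(-5*0)/5) + 41)² = (2*(-0/5) + 41)² = (2*(-1*0) + 41)² = (2*0 + 41)² = (0 + 41)² = 41² = 1681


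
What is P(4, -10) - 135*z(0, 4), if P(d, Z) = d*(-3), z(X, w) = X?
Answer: -12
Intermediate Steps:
P(d, Z) = -3*d
P(4, -10) - 135*z(0, 4) = -3*4 - 135*0 = -12 + 0 = -12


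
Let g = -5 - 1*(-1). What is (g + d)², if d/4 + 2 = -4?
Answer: 784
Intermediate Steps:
d = -24 (d = -8 + 4*(-4) = -8 - 16 = -24)
g = -4 (g = -5 + 1 = -4)
(g + d)² = (-4 - 24)² = (-28)² = 784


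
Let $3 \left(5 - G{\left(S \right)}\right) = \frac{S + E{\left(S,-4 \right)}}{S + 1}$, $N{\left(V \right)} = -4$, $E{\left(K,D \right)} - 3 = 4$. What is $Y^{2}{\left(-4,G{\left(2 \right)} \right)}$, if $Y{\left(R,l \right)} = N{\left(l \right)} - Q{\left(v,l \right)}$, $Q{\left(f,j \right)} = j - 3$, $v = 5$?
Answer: $25$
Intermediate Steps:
$E{\left(K,D \right)} = 7$ ($E{\left(K,D \right)} = 3 + 4 = 7$)
$Q{\left(f,j \right)} = -3 + j$ ($Q{\left(f,j \right)} = j - 3 = -3 + j$)
$G{\left(S \right)} = 5 - \frac{7 + S}{3 \left(1 + S\right)}$ ($G{\left(S \right)} = 5 - \frac{\left(S + 7\right) \frac{1}{S + 1}}{3} = 5 - \frac{\left(7 + S\right) \frac{1}{1 + S}}{3} = 5 - \frac{\frac{1}{1 + S} \left(7 + S\right)}{3} = 5 - \frac{7 + S}{3 \left(1 + S\right)}$)
$Y{\left(R,l \right)} = -1 - l$ ($Y{\left(R,l \right)} = -4 - \left(-3 + l\right) = -1 - l$)
$Y^{2}{\left(-4,G{\left(2 \right)} \right)} = \left(-1 - \frac{2 \left(4 + 7 \cdot 2\right)}{3 \left(1 + 2\right)}\right)^{2} = \left(-1 - \frac{2 \left(4 + 14\right)}{3 \cdot 3}\right)^{2} = \left(-1 - \frac{2}{3} \cdot \frac{1}{3} \cdot 18\right)^{2} = \left(-1 - 4\right)^{2} = \left(-5\right)^{2} = 25$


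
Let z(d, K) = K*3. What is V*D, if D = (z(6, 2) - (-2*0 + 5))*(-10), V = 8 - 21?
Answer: 130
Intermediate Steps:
z(d, K) = 3*K
V = -13
D = -10 (D = (3*2 - (-2*0 + 5))*(-10) = (6 - (0 + 5))*(-10) = (6 - 1*5)*(-10) = (6 - 5)*(-10) = 1*(-10) = -10)
V*D = -13*(-10) = 130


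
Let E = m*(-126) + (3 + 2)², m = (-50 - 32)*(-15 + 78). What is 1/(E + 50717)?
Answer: 1/701658 ≈ 1.4252e-6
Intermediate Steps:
m = -5166 (m = -82*63 = -5166)
E = 650941 (E = -5166*(-126) + (3 + 2)² = 650916 + 5² = 650916 + 25 = 650941)
1/(E + 50717) = 1/(650941 + 50717) = 1/701658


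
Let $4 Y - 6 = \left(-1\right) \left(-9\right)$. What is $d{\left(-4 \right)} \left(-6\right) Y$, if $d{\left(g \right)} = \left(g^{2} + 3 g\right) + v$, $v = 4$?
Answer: $-180$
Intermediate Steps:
$Y = \frac{15}{4}$ ($Y = \frac{3}{2} + \frac{\left(-1\right) \left(-9\right)}{4} = \frac{3}{2} + \frac{1}{4} \cdot 9 = \frac{3}{2} + \frac{9}{4} = \frac{15}{4} \approx 3.75$)
$d{\left(g \right)} = 4 + g^{2} + 3 g$ ($d{\left(g \right)} = \left(g^{2} + 3 g\right) + 4 = 4 + g^{2} + 3 g$)
$d{\left(-4 \right)} \left(-6\right) Y = \left(4 + \left(-4\right)^{2} + 3 \left(-4\right)\right) \left(-6\right) \frac{15}{4} = \left(4 + 16 - 12\right) \left(-6\right) \frac{15}{4} = 8 \left(-6\right) \frac{15}{4} = \left(-48\right) \frac{15}{4} = -180$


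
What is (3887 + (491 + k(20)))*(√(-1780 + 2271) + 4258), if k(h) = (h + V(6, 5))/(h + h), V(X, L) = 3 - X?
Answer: 372866673/20 + 175137*√491/40 ≈ 1.8740e+7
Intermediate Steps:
k(h) = (-3 + h)/(2*h) (k(h) = (h + (3 - 1*6))/(h + h) = (h + (3 - 6))/((2*h)) = (h - 3)*(1/(2*h)) = (-3 + h)*(1/(2*h)) = (-3 + h)/(2*h))
(3887 + (491 + k(20)))*(√(-1780 + 2271) + 4258) = (3887 + (491 + (½)*(-3 + 20)/20))*(√(-1780 + 2271) + 4258) = (3887 + (491 + (½)*(1/20)*17))*(√491 + 4258) = (3887 + (491 + 17/40))*(4258 + √491) = (3887 + 19657/40)*(4258 + √491) = 175137*(4258 + √491)/40 = 372866673/20 + 175137*√491/40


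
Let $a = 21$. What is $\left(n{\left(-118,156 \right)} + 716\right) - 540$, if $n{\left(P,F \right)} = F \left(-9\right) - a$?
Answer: $-1249$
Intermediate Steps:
$n{\left(P,F \right)} = -21 - 9 F$ ($n{\left(P,F \right)} = F \left(-9\right) - 21 = - 9 F - 21 = -21 - 9 F$)
$\left(n{\left(-118,156 \right)} + 716\right) - 540 = \left(\left(-21 - 1404\right) + 716\right) - 540 = \left(-1425 + 716\right) - 540 = -709 - 540 = -1249$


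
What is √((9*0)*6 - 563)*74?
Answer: 74*I*√563 ≈ 1755.8*I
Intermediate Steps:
√((9*0)*6 - 563)*74 = √(0*6 - 563)*74 = √(0 - 563)*74 = √(-563)*74 = (I*√563)*74 = 74*I*√563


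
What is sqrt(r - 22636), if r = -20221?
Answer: I*sqrt(42857) ≈ 207.02*I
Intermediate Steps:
sqrt(r - 22636) = sqrt(-20221 - 22636) = sqrt(-42857) = I*sqrt(42857)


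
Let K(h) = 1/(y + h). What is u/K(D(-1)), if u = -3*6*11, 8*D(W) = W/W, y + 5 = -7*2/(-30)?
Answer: 17457/20 ≈ 872.85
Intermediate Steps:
y = -68/15 (y = -5 - 7*2/(-30) = -5 - 14*(-1/30) = -5 + 7/15 = -68/15 ≈ -4.5333)
D(W) = 1/8 (D(W) = (W/W)/8 = (1/8)*1 = 1/8)
K(h) = 1/(-68/15 + h)
u = -198 (u = -18*11 = -198)
u/K(D(-1)) = -198/(15/(-68 + 15*(1/8))) = -198/(15/(-68 + 15/8)) = -198/(15/(-529/8)) = -198/(15*(-8/529)) = -198/(-120/529) = -198*(-529/120) = 17457/20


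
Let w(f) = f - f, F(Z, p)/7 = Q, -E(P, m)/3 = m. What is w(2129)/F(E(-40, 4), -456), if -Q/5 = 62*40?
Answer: 0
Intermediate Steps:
E(P, m) = -3*m
Q = -12400 (Q = -310*40 = -5*2480 = -12400)
F(Z, p) = -86800 (F(Z, p) = 7*(-12400) = -86800)
w(f) = 0
w(2129)/F(E(-40, 4), -456) = 0/(-86800) = 0*(-1/86800) = 0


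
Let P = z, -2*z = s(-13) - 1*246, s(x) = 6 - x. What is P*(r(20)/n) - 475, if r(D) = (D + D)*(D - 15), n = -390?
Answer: -20795/39 ≈ -533.21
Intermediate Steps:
r(D) = 2*D*(-15 + D) (r(D) = (2*D)*(-15 + D) = 2*D*(-15 + D))
z = 227/2 (z = -((6 - 1*(-13)) - 1*246)/2 = -((6 + 13) - 246)/2 = -(19 - 246)/2 = -½*(-227) = 227/2 ≈ 113.50)
P = 227/2 ≈ 113.50
P*(r(20)/n) - 475 = 227*((2*20*(-15 + 20))/(-390))/2 - 475 = 227*((2*20*5)*(-1/390))/2 - 475 = 227*(200*(-1/390))/2 - 475 = (227/2)*(-20/39) - 475 = -2270/39 - 475 = -20795/39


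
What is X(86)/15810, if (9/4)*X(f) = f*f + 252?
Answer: 15296/71145 ≈ 0.21500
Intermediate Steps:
X(f) = 112 + 4*f²/9 (X(f) = 4*(f*f + 252)/9 = 4*(f² + 252)/9 = 4*(252 + f²)/9 = 112 + 4*f²/9)
X(86)/15810 = (112 + (4/9)*86²)/15810 = (112 + (4/9)*7396)*(1/15810) = (112 + 29584/9)*(1/15810) = (30592/9)*(1/15810) = 15296/71145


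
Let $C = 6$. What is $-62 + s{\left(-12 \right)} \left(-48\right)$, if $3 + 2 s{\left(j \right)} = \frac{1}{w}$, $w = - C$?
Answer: $14$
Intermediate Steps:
$w = -6$ ($w = \left(-1\right) 6 = -6$)
$s{\left(j \right)} = - \frac{19}{12}$ ($s{\left(j \right)} = - \frac{3}{2} + \frac{1}{2 \left(-6\right)} = - \frac{3}{2} + \frac{1}{2} \left(- \frac{1}{6}\right) = - \frac{3}{2} - \frac{1}{12} = - \frac{19}{12}$)
$-62 + s{\left(-12 \right)} \left(-48\right) = -62 - -76 = -62 + 76 = 14$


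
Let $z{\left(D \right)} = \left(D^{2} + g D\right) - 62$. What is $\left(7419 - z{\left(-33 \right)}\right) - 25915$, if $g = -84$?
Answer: $-22295$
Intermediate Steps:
$z{\left(D \right)} = -62 + D^{2} - 84 D$ ($z{\left(D \right)} = \left(D^{2} - 84 D\right) - 62 = -62 + D^{2} - 84 D$)
$\left(7419 - z{\left(-33 \right)}\right) - 25915 = \left(7419 - \left(-62 + \left(-33\right)^{2} - -2772\right)\right) - 25915 = \left(7419 - \left(-62 + 1089 + 2772\right)\right) - 25915 = \left(7419 - 3799\right) - 25915 = 3620 - 25915 = -22295$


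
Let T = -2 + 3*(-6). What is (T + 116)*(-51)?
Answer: -4896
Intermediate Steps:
T = -20 (T = -2 - 18 = -20)
(T + 116)*(-51) = (-20 + 116)*(-51) = 96*(-51) = -4896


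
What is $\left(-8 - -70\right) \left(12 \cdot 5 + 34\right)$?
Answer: $5828$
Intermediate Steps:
$\left(-8 - -70\right) \left(12 \cdot 5 + 34\right) = \left(-8 + 70\right) \left(60 + 34\right) = 62 \cdot 94 = 5828$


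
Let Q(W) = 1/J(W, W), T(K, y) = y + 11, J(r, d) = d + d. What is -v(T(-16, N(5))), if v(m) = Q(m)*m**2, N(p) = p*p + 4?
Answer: -20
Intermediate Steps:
J(r, d) = 2*d
N(p) = 4 + p**2 (N(p) = p**2 + 4 = 4 + p**2)
T(K, y) = 11 + y
Q(W) = 1/(2*W)
v(m) = m/2 (v(m) = (1/(2*m))*m**2 = m/2)
-v(T(-16, N(5))) = -(11 + (4 + 5**2))/2 = -(11 + (4 + 25))/2 = -(11 + 29)/2 = -40/2 = -1*20 = -20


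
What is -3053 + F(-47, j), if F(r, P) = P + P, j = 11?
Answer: -3031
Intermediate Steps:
F(r, P) = 2*P
-3053 + F(-47, j) = -3053 + 2*11 = -3053 + 22 = -3031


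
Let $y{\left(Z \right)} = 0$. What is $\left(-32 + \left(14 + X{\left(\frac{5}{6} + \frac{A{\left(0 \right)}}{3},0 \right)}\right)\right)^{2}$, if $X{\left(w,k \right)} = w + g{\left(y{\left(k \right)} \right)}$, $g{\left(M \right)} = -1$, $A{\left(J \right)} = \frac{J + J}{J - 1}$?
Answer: $\frac{11881}{36} \approx 330.03$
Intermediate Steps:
$A{\left(J \right)} = \frac{2 J}{-1 + J}$
$X{\left(w,k \right)} = -1 + w$ ($X{\left(w,k \right)} = w - 1 = -1 + w$)
$\left(-32 + \left(14 + X{\left(\frac{5}{6} + \frac{A{\left(0 \right)}}{3},0 \right)}\right)\right)^{2} = \left(-32 + \left(14 - \left(\frac{1}{6} - \frac{2 \cdot 0 \frac{1}{-1 + 0}}{3}\right)\right)\right)^{2} = \left(-32 + \left(14 - \left(\frac{1}{6} - 2 \cdot 0 \frac{1}{-1} \cdot \frac{1}{3}\right)\right)\right)^{2} = \left(-32 + \left(14 - \left(\frac{1}{6} - 2 \cdot 0 \left(-1\right) \frac{1}{3}\right)\right)\right)^{2} = \left(-32 + \left(14 + \left(-1 + \left(\frac{5}{6} + 0 \cdot \frac{1}{3}\right)\right)\right)\right)^{2} = \left(-32 + \left(14 + \left(-1 + \left(\frac{5}{6} + 0\right)\right)\right)\right)^{2} = \left(-32 + \left(14 + \left(-1 + \frac{5}{6}\right)\right)\right)^{2} = \left(-32 + \left(14 - \frac{1}{6}\right)\right)^{2} = \left(-32 + \frac{83}{6}\right)^{2} = \left(- \frac{109}{6}\right)^{2} = \frac{11881}{36}$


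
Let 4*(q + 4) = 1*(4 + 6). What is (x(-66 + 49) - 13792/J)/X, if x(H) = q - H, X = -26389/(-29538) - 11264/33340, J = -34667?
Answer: 135687904729515/4741520233769 ≈ 28.617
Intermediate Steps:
X = 136773307/246199230 (X = -26389*(-1/29538) - 11264*1/33340 = 26389/29538 - 2816/8335 = 136773307/246199230 ≈ 0.55554)
q = -3/2 (q = -4 + (1*(4 + 6))/4 = -4 + (1*10)/4 = -4 + (¼)*10 = -4 + 5/2 = -3/2 ≈ -1.5000)
x(H) = -3/2 - H
(x(-66 + 49) - 13792/J)/X = ((-3/2 - (-66 + 49)) - 13792/(-34667))/(136773307/246199230) = ((-3/2 - 1*(-17)) - 13792*(-1)/34667)*(246199230/136773307) = ((-3/2 + 17) - 1*(-13792/34667))*(246199230/136773307) = (31/2 + 13792/34667)*(246199230/136773307) = (1102261/69334)*(246199230/136773307) = 135687904729515/4741520233769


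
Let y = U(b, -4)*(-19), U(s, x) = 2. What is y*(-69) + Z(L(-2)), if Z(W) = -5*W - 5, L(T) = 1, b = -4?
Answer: 2612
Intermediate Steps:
y = -38 (y = 2*(-19) = -38)
Z(W) = -5 - 5*W
y*(-69) + Z(L(-2)) = -38*(-69) + (-5 - 5*1) = 2622 + (-5 - 5) = 2622 - 10 = 2612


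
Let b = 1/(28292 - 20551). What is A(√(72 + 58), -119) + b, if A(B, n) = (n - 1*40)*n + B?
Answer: 146467462/7741 + √130 ≈ 18932.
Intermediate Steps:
A(B, n) = B + n*(-40 + n) (A(B, n) = (n - 40)*n + B = (-40 + n)*n + B = n*(-40 + n) + B = B + n*(-40 + n))
b = 1/7741 ≈ 0.00012918
A(√(72 + 58), -119) + b = (√(72 + 58) + (-119)² - 40*(-119)) + 1/7741 = (√130 + 14161 + 4760) + 1/7741 = (18921 + √130) + 1/7741 = 146467462/7741 + √130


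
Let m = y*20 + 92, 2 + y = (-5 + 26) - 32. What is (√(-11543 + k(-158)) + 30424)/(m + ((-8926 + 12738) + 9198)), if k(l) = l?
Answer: 15212/6421 + I*√11701/12842 ≈ 2.3691 + 0.0084232*I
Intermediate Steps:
y = -13 (y = -2 + ((-5 + 26) - 32) = -2 + (21 - 32) = -2 - 11 = -13)
m = -168 (m = -13*20 + 92 = -260 + 92 = -168)
(√(-11543 + k(-158)) + 30424)/(m + ((-8926 + 12738) + 9198)) = (√(-11543 - 158) + 30424)/(-168 + ((-8926 + 12738) + 9198)) = (√(-11701) + 30424)/(-168 + (3812 + 9198)) = (I*√11701 + 30424)/(-168 + 13010) = (30424 + I*√11701)/12842 = (30424 + I*√11701)*(1/12842) = 15212/6421 + I*√11701/12842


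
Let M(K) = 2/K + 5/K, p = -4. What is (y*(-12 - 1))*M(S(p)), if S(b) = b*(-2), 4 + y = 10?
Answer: -273/4 ≈ -68.250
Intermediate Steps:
y = 6 (y = -4 + 10 = 6)
S(b) = -2*b
M(K) = 7/K
(y*(-12 - 1))*M(S(p)) = (6*(-12 - 1))*(7/((-2*(-4)))) = (6*(-13))*(7/8) = -546/8 = -78*7/8 = -273/4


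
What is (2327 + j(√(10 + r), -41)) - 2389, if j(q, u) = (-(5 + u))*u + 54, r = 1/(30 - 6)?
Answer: -1484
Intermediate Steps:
r = 1/24 ≈ 0.041667
j(q, u) = 54 + u*(-5 - u) (j(q, u) = (-5 - u)*u + 54 = u*(-5 - u) + 54 = 54 + u*(-5 - u))
(2327 + j(√(10 + r), -41)) - 2389 = (2327 + (54 - 1*(-41)² - 5*(-41))) - 2389 = (2327 + (54 - 1*1681 + 205)) - 2389 = (2327 + (54 - 1681 + 205)) - 2389 = (2327 - 1422) - 2389 = 905 - 2389 = -1484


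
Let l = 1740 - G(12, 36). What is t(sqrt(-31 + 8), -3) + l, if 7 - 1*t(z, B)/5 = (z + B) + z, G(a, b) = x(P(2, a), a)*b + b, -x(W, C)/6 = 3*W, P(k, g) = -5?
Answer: -1486 - 10*I*sqrt(23) ≈ -1486.0 - 47.958*I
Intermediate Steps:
x(W, C) = -18*W
G(a, b) = 91*b (G(a, b) = (-18*(-5))*b + b = 90*b + b = 91*b)
l = -1536 (l = 1740 - 91*36 = 1740 - 1*3276 = 1740 - 3276 = -1536)
t(z, B) = 35 - 10*z - 5*B (t(z, B) = 35 - 5*((z + B) + z) = 35 - 5*((B + z) + z) = 35 - 5*(B + 2*z) = 35 + (-10*z - 5*B) = 35 - 10*z - 5*B)
t(sqrt(-31 + 8), -3) + l = (35 - 10*sqrt(-31 + 8) - 5*(-3)) - 1536 = (35 - 10*I*sqrt(23) + 15) - 1536 = (50 - 10*I*sqrt(23)) - 1536 = -1486 - 10*I*sqrt(23)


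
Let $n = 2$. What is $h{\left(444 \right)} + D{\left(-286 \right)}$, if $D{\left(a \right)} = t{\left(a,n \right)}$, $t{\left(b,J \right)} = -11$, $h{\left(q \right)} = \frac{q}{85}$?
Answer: $- \frac{491}{85} \approx -5.7765$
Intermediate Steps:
$h{\left(q \right)} = \frac{q}{85}$ ($h{\left(q \right)} = q \frac{1}{85} = \frac{q}{85}$)
$D{\left(a \right)} = -11$
$h{\left(444 \right)} + D{\left(-286 \right)} = \frac{1}{85} \cdot 444 - 11 = \frac{444}{85} - 11 = - \frac{491}{85}$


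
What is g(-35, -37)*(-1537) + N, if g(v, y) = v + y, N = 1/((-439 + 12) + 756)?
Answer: 36408457/329 ≈ 1.1066e+5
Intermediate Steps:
N = 1/329 (N = 1/(-427 + 756) = 1/329 ≈ 0.0030395)
g(-35, -37)*(-1537) + N = (-35 - 37)*(-1537) + 1/329 = -72*(-1537) + 1/329 = 110664 + 1/329 = 36408457/329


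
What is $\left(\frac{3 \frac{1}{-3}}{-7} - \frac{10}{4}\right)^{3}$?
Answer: $- \frac{35937}{2744} \approx -13.097$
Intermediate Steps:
$\left(\frac{3 \frac{1}{-3}}{-7} - \frac{10}{4}\right)^{3} = \left(3 \left(- \frac{1}{3}\right) \left(- \frac{1}{7}\right) - \frac{5}{2}\right)^{3} = \left(\left(-1\right) \left(- \frac{1}{7}\right) - \frac{5}{2}\right)^{3} = \left(\frac{1}{7} - \frac{5}{2}\right)^{3} = \left(- \frac{33}{14}\right)^{3} = - \frac{35937}{2744}$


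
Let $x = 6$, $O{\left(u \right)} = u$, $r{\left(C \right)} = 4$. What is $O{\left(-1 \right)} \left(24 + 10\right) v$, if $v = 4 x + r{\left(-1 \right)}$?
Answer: $-952$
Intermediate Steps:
$v = 28$ ($v = 4 \cdot 6 + 4 = 24 + 4 = 28$)
$O{\left(-1 \right)} \left(24 + 10\right) v = - (24 + 10) 28 = \left(-1\right) 34 \cdot 28 = \left(-34\right) 28 = -952$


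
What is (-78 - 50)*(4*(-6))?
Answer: 3072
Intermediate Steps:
(-78 - 50)*(4*(-6)) = -128*(-24) = 3072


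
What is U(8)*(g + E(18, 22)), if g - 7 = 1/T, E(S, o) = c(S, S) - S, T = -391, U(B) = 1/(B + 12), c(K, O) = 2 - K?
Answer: -5279/3910 ≈ -1.3501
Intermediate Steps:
U(B) = 1/(12 + B)
E(S, o) = 2 - 2*S (E(S, o) = (2 - S) - S = 2 - 2*S)
g = 2736/391 (g = 7 + 1/(-391) = 7 - 1/391 = 2736/391 ≈ 6.9974)
U(8)*(g + E(18, 22)) = (2736/391 + (2 - 2*18))/(12 + 8) = (2736/391 + (2 - 36))/20 = (2736/391 - 34)/20 = (1/20)*(-10558/391) = -5279/3910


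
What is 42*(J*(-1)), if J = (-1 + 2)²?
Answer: -42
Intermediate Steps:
J = 1 (J = 1² = 1)
42*(J*(-1)) = 42*(1*(-1)) = 42*(-1) = -42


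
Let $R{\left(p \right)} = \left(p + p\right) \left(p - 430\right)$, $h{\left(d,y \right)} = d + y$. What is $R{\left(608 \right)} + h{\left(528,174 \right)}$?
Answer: $217150$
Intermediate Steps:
$R{\left(p \right)} = 2 p \left(-430 + p\right)$
$R{\left(608 \right)} + h{\left(528,174 \right)} = 2 \cdot 608 \left(-430 + 608\right) + \left(528 + 174\right) = 2 \cdot 608 \cdot 178 + 702 = 216448 + 702 = 217150$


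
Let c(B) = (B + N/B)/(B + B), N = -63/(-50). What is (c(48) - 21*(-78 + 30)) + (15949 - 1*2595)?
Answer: 367680007/25600 ≈ 14363.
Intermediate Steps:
N = 63/50 (N = -63*(-1/50) = 63/50 ≈ 1.2600)
c(B) = (B + 63/(50*B))/(2*B) (c(B) = (B + 63/(50*B))/(B + B) = (B + 63/(50*B))/((2*B)) = (B + 63/(50*B))*(1/(2*B)) = (B + 63/(50*B))/(2*B))
(c(48) - 21*(-78 + 30)) + (15949 - 1*2595) = ((½ + (63/100)/48²) - 21*(-78 + 30)) + (15949 - 1*2595) = ((½ + (63/100)*(1/2304)) - 21*(-48)) + (15949 - 2595) = ((½ + 7/25600) + 1008) + 13354 = (12807/25600 + 1008) + 13354 = 25817607/25600 + 13354 = 367680007/25600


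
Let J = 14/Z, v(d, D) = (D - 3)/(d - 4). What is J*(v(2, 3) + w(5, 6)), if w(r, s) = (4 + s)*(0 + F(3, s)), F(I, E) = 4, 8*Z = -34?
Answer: -2240/17 ≈ -131.76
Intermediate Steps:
Z = -17/4 (Z = (1/8)*(-34) = -17/4 ≈ -4.2500)
v(d, D) = (-3 + D)/(-4 + d)
J = -56/17 (J = 14/(-17/4) = 14*(-4/17) = -56/17 ≈ -3.2941)
w(r, s) = 16 + 4*s (w(r, s) = (4 + s)*(0 + 4) = (4 + s)*4 = 16 + 4*s)
J*(v(2, 3) + w(5, 6)) = -56*((-3 + 3)/(-4 + 2) + (16 + 4*6))/17 = -56*(0/(-2) + (16 + 24))/17 = -56*(-1/2*0 + 40)/17 = -56*(0 + 40)/17 = -56/17*40 = -2240/17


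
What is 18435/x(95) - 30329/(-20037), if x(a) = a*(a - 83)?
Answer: 26930477/1522812 ≈ 17.685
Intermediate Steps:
x(a) = a*(-83 + a)
18435/x(95) - 30329/(-20037) = 18435/((95*(-83 + 95))) - 30329/(-20037) = 18435/((95*12)) - 30329*(-1/20037) = 18435/1140 + 30329/20037 = 18435*(1/1140) + 30329/20037 = 1229/76 + 30329/20037 = 26930477/1522812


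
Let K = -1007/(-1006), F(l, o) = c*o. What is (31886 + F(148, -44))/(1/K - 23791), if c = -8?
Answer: -32463666/23956531 ≈ -1.3551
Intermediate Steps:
F(l, o) = -8*o
K = 1007/1006 (K = -1007*(-1/1006) = 1007/1006 ≈ 1.0010)
(31886 + F(148, -44))/(1/K - 23791) = (31886 - 8*(-44))/(1/(1007/1006) - 23791) = (31886 + 352)/(1006/1007 - 23791) = 32238/(-23956531/1007) = 32238*(-1007/23956531) = -32463666/23956531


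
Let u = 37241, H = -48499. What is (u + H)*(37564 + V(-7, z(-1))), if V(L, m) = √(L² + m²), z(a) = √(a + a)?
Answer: -422895512 - 11258*√47 ≈ -4.2297e+8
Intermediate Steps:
z(a) = √2*√a (z(a) = √(2*a) = √2*√a)
(u + H)*(37564 + V(-7, z(-1))) = (37241 - 48499)*(37564 + √((-7)² + (√2*√(-1))²)) = -11258*(37564 + √(49 + (√2*I)²)) = -11258*(37564 + √(49 + (I*√2)²)) = -11258*(37564 + √(49 - 2)) = -11258*(37564 + √47) = -422895512 - 11258*√47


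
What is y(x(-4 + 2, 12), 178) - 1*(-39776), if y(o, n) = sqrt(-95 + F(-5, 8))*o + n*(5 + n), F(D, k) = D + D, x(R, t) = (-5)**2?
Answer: 72350 + 25*I*sqrt(105) ≈ 72350.0 + 256.17*I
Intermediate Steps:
x(R, t) = 25
F(D, k) = 2*D
y(o, n) = n*(5 + n) + I*o*sqrt(105) (y(o, n) = sqrt(-95 + 2*(-5))*o + n*(5 + n) = sqrt(-95 - 10)*o + n*(5 + n) = sqrt(-105)*o + n*(5 + n) = (I*sqrt(105))*o + n*(5 + n) = I*o*sqrt(105) + n*(5 + n) = n*(5 + n) + I*o*sqrt(105))
y(x(-4 + 2, 12), 178) - 1*(-39776) = (178**2 + 5*178 + I*25*sqrt(105)) - 1*(-39776) = (31684 + 890 + 25*I*sqrt(105)) + 39776 = (32574 + 25*I*sqrt(105)) + 39776 = 72350 + 25*I*sqrt(105)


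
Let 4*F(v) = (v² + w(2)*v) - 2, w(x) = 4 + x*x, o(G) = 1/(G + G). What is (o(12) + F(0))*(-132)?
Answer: 121/2 ≈ 60.500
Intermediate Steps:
o(G) = 1/(2*G)
w(x) = 4 + x²
F(v) = -½ + 2*v + v²/4 (F(v) = ((v² + (4 + 2²)*v) - 2)/4 = ((v² + (4 + 4)*v) - 2)/4 = ((v² + 8*v) - 2)/4 = (-2 + v² + 8*v)/4 = -½ + 2*v + v²/4)
(o(12) + F(0))*(-132) = ((½)/12 + (-½ + 2*0 + (¼)*0²))*(-132) = ((½)*(1/12) + (-½ + 0 + (¼)*0))*(-132) = (1/24 + (-½ + 0 + 0))*(-132) = (1/24 - ½)*(-132) = -11/24*(-132) = 121/2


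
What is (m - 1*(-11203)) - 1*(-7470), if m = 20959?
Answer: 39632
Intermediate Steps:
(m - 1*(-11203)) - 1*(-7470) = (20959 - 1*(-11203)) - 1*(-7470) = (20959 + 11203) + 7470 = 32162 + 7470 = 39632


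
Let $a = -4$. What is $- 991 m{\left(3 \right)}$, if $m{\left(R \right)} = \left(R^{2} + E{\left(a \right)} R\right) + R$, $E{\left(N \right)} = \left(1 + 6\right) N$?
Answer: $71352$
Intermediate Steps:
$E{\left(N \right)} = 7 N$
$m{\left(R \right)} = R^{2} - 27 R$ ($m{\left(R \right)} = \left(R^{2} + 7 \left(-4\right) R\right) + R = \left(R^{2} - 28 R\right) + R = R^{2} - 27 R$)
$- 991 m{\left(3 \right)} = - 991 \cdot 3 \left(-27 + 3\right) = - 991 \cdot 3 \left(-24\right) = \left(-991\right) \left(-72\right) = 71352$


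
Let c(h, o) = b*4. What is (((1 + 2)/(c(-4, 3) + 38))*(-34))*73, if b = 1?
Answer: -1241/7 ≈ -177.29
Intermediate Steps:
c(h, o) = 4 (c(h, o) = 1*4 = 4)
(((1 + 2)/(c(-4, 3) + 38))*(-34))*73 = (((1 + 2)/(4 + 38))*(-34))*73 = ((3/42)*(-34))*73 = ((3*(1/42))*(-34))*73 = ((1/14)*(-34))*73 = -17/7*73 = -1241/7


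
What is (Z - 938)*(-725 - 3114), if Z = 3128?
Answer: -8407410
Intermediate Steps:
(Z - 938)*(-725 - 3114) = (3128 - 938)*(-725 - 3114) = 2190*(-3839) = -8407410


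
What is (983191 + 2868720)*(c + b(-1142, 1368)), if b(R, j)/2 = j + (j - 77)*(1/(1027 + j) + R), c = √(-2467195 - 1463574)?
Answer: -27176954209666058/2395 + 3851911*I*√3930769 ≈ -1.1347e+13 + 7.6369e+9*I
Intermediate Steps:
c = I*√3930769 (c = √(-3930769) = I*√3930769 ≈ 1982.6*I)
b(R, j) = 2*j + 2*(-77 + j)*(R + 1/(1027 + j)) (b(R, j) = 2*(j + (j - 77)*(1/(1027 + j) + R)) = 2*(j + (-77 + j)*(R + 1/(1027 + j))) = 2*j + 2*(-77 + j)*(R + 1/(1027 + j)))
(983191 + 2868720)*(c + b(-1142, 1368)) = (983191 + 2868720)*(I*√3930769 + 2*(-77 + 1368² - 79079*(-1142) + 1028*1368 - 1142*1368² + 950*(-1142)*1368)/(1027 + 1368)) = 3851911*(I*√3930769 + 2*(-77 + 1871424 + 90308218 + 1406304 - 1142*1871424 - 1484143200)/2395) = 3851911*(I*√3930769 + 2*(1/2395)*(-77 + 1871424 + 90308218 + 1406304 - 2137166208 - 1484143200)) = 3851911*(I*√3930769 + 2*(1/2395)*(-3527723539)) = 3851911*(I*√3930769 - 7055447078/2395) = 3851911*(-7055447078/2395 + I*√3930769) = -27176954209666058/2395 + 3851911*I*√3930769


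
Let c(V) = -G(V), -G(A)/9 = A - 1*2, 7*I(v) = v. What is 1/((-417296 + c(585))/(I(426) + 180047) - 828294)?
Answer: -1260755/1044278686313 ≈ -1.2073e-6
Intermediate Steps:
I(v) = v/7
G(A) = 18 - 9*A (G(A) = -9*(A - 1*2) = -9*(A - 2) = -9*(-2 + A) = 18 - 9*A)
c(V) = -18 + 9*V (c(V) = -(18 - 9*V) = -18 + 9*V)
1/((-417296 + c(585))/(I(426) + 180047) - 828294) = 1/((-417296 + (-18 + 9*585))/((1/7)*426 + 180047) - 828294) = 1/((-417296 + (-18 + 5265))/(426/7 + 180047) - 828294) = 1/((-417296 + 5247)/(1260755/7) - 828294) = 1/(-412049*7/1260755 - 828294) = 1/(-2884343/1260755 - 828294) = 1/(-1044278686313/1260755) = -1260755/1044278686313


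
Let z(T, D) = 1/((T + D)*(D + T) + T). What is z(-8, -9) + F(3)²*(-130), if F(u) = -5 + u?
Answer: -146119/281 ≈ -520.00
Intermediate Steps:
z(T, D) = 1/(T + (D + T)²) (z(T, D) = 1/((D + T)*(D + T) + T) = 1/((D + T)² + T) = 1/(T + (D + T)²))
z(-8, -9) + F(3)²*(-130) = 1/(-8 + (-9 - 8)²) + (-5 + 3)²*(-130) = 1/(-8 + (-17)²) + (-2)²*(-130) = 1/(-8 + 289) + 4*(-130) = 1/281 - 520 = -146119/281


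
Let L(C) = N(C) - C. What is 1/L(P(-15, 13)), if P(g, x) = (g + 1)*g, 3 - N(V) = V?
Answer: -1/417 ≈ -0.0023981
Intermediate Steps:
N(V) = 3 - V
P(g, x) = g*(1 + g) (P(g, x) = (1 + g)*g = g*(1 + g))
L(C) = 3 - 2*C (L(C) = (3 - C) - C = 3 - 2*C)
1/L(P(-15, 13)) = 1/(3 - (-30)*(1 - 15)) = 1/(3 - (-30)*(-14)) = 1/(3 - 2*210) = 1/(3 - 420) = 1/(-417) = -1/417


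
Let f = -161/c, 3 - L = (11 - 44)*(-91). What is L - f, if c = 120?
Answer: -359839/120 ≈ -2998.7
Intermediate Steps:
L = -3000 (L = 3 - (11 - 44)*(-91) = 3 - (-33)*(-91) = 3 - 1*3003 = 3 - 3003 = -3000)
f = -161/120 ≈ -1.3417
L - f = -3000 - 1*(-161/120) = -3000 + 161/120 = -359839/120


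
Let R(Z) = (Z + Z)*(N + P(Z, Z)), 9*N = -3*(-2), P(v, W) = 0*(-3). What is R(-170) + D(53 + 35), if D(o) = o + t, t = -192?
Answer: -992/3 ≈ -330.67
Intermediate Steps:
P(v, W) = 0
N = ⅔ (N = (-3*(-2))/9 = (⅑)*6 = ⅔ ≈ 0.66667)
R(Z) = 4*Z/3 (R(Z) = (Z + Z)*(⅔ + 0) = (2*Z)*(⅔) = 4*Z/3)
D(o) = -192 + o (D(o) = o - 192 = -192 + o)
R(-170) + D(53 + 35) = (4/3)*(-170) + (-192 + (53 + 35)) = -680/3 + (-192 + 88) = -680/3 - 104 = -992/3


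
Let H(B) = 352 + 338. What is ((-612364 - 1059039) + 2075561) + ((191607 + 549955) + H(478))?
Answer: 1146410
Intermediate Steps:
H(B) = 690
((-612364 - 1059039) + 2075561) + ((191607 + 549955) + H(478)) = ((-612364 - 1059039) + 2075561) + ((191607 + 549955) + 690) = (-1671403 + 2075561) + (741562 + 690) = 404158 + 742252 = 1146410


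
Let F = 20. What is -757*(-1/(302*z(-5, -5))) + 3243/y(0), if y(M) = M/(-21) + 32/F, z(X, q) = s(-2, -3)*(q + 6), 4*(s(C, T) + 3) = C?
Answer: 17133199/8456 ≈ 2026.2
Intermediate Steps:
s(C, T) = -3 + C/4
z(X, q) = -21 - 7*q/2 (z(X, q) = (-3 + (¼)*(-2))*(q + 6) = (-3 - ½)*(6 + q) = -7*(6 + q)/2 = -21 - 7*q/2)
y(M) = 8/5 - M/21 (y(M) = M/(-21) + 32/20 = M*(-1/21) + 32*(1/20) = -M/21 + 8/5 = 8/5 - M/21)
-757*(-1/(302*z(-5, -5))) + 3243/y(0) = -757*(-1/(302*(-21 - 7/2*(-5)))) + 3243/(8/5 - 1/21*0) = -757*(-1/(302*(-21 + 35/2))) + 3243/(8/5 + 0) = -757/((-7/2*(-302))) + 3243/(8/5) = -757/1057 + 3243*(5/8) = -757*1/1057 + 16215/8 = -757/1057 + 16215/8 = 17133199/8456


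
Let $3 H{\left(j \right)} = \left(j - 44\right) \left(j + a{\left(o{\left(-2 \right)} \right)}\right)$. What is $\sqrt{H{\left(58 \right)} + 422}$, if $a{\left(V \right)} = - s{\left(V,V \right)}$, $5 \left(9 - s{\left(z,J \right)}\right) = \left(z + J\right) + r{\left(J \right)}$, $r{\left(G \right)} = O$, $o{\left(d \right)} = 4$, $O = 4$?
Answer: $\frac{2 \sqrt{37230}}{15} \approx 25.727$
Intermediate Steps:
$r{\left(G \right)} = 4$
$s{\left(z,J \right)} = \frac{41}{5} - \frac{J}{5} - \frac{z}{5}$ ($s{\left(z,J \right)} = 9 - \frac{\left(z + J\right) + 4}{5} = 9 - \frac{\left(J + z\right) + 4}{5} = 9 - \frac{4 + J + z}{5} = 9 - \left(\frac{4}{5} + \frac{J}{5} + \frac{z}{5}\right) = \frac{41}{5} - \frac{J}{5} - \frac{z}{5}$)
$a{\left(V \right)} = - \frac{41}{5} + \frac{2 V}{5}$ ($a{\left(V \right)} = - (\frac{41}{5} - \frac{V}{5} - \frac{V}{5}) = - (\frac{41}{5} - \frac{2 V}{5}) = - \frac{41}{5} + \frac{2 V}{5}$)
$H{\left(j \right)} = \frac{\left(-44 + j\right) \left(- \frac{33}{5} + j\right)}{3}$ ($H{\left(j \right)} = \frac{\left(j - 44\right) \left(j + \left(- \frac{41}{5} + \frac{2}{5} \cdot 4\right)\right)}{3} = \frac{\left(-44 + j\right) \left(j + \left(- \frac{41}{5} + \frac{8}{5}\right)\right)}{3} = \frac{\left(-44 + j\right) \left(j - \frac{33}{5}\right)}{3} = \frac{\left(-44 + j\right) \left(- \frac{33}{5} + j\right)}{3}$)
$\sqrt{H{\left(58 \right)} + 422} = \sqrt{\left(\frac{484}{5} - \frac{14674}{15} + \frac{58^{2}}{3}\right) + 422} = \sqrt{\left(\frac{484}{5} - \frac{14674}{15} + \frac{1}{3} \cdot 3364\right) + 422} = \sqrt{\left(\frac{484}{5} - \frac{14674}{15} + \frac{3364}{3}\right) + 422} = \sqrt{\frac{3598}{15} + 422} = \sqrt{\frac{9928}{15}} = \frac{2 \sqrt{37230}}{15}$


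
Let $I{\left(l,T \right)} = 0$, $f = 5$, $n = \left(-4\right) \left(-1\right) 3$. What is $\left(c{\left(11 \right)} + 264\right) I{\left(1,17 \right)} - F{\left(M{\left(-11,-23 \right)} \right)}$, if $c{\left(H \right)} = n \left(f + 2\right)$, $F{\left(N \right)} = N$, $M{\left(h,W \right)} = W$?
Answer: $23$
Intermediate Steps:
$n = 12$ ($n = 4 \cdot 3 = 12$)
$c{\left(H \right)} = 84$ ($c{\left(H \right)} = 12 \left(5 + 2\right) = 12 \cdot 7 = 84$)
$\left(c{\left(11 \right)} + 264\right) I{\left(1,17 \right)} - F{\left(M{\left(-11,-23 \right)} \right)} = \left(84 + 264\right) 0 - -23 = 348 \cdot 0 + 23 = 0 + 23 = 23$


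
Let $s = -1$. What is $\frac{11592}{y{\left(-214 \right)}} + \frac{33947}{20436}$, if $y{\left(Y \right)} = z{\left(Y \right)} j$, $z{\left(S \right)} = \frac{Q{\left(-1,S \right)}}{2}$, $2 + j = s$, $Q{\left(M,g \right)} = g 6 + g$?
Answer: $\frac{14913001}{2186652} \approx 6.82$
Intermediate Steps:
$Q{\left(M,g \right)} = 7 g$ ($Q{\left(M,g \right)} = 6 g + g = 7 g$)
$j = -3$ ($j = -2 - 1 = -3$)
$z{\left(S \right)} = \frac{7 S}{2}$
$y{\left(Y \right)} = - \frac{21 Y}{2}$ ($y{\left(Y \right)} = \frac{7 Y}{2} \left(-3\right) = - \frac{21 Y}{2}$)
$\frac{11592}{y{\left(-214 \right)}} + \frac{33947}{20436} = \frac{11592}{\left(- \frac{21}{2}\right) \left(-214\right)} + \frac{33947}{20436} = \frac{11592}{2247} + 33947 \cdot \frac{1}{20436} = 11592 \cdot \frac{1}{2247} + \frac{33947}{20436} = \frac{552}{107} + \frac{33947}{20436} = \frac{14913001}{2186652}$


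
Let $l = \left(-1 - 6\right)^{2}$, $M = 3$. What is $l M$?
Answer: $147$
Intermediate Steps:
$l = 49$ ($l = \left(-7\right)^{2} = 49$)
$l M = 49 \cdot 3 = 147$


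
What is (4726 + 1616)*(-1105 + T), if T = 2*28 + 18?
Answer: -6538602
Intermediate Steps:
T = 74 (T = 56 + 18 = 74)
(4726 + 1616)*(-1105 + T) = (4726 + 1616)*(-1105 + 74) = 6342*(-1031) = -6538602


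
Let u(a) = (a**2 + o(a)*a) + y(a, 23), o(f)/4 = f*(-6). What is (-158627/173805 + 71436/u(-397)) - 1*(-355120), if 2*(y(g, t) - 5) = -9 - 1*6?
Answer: 149160608976789509/420029850765 ≈ 3.5512e+5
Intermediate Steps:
y(g, t) = -5/2 (y(g, t) = 5 + (-9 - 1*6)/2 = 5 + (-9 - 6)/2 = 5 + (1/2)*(-15) = 5 - 15/2 = -5/2)
o(f) = -24*f (o(f) = 4*(f*(-6)) = 4*(-6*f) = -24*f)
u(a) = -5/2 - 23*a**2 (u(a) = (a**2 + (-24*a)*a) - 5/2 = (a**2 - 24*a**2) - 5/2 = -23*a**2 - 5/2 = -5/2 - 23*a**2)
(-158627/173805 + 71436/u(-397)) - 1*(-355120) = (-158627/173805 + 71436/(-5/2 - 23*(-397)**2)) - 1*(-355120) = (-158627*1/173805 + 71436/(-5/2 - 23*157609)) + 355120 = (-158627/173805 + 71436/(-5/2 - 3625007)) + 355120 = (-158627/173805 + 71436/(-7250019/2)) + 355120 = (-158627/173805 + 71436*(-2/7250019)) + 355120 = (-158627/173805 - 47624/2416673) + 355120 = -391626877291/420029850765 + 355120 = 149160608976789509/420029850765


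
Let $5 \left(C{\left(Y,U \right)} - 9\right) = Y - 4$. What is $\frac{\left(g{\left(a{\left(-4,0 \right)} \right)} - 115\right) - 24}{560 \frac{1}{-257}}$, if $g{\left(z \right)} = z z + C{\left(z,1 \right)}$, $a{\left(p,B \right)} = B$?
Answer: $\frac{84039}{1400} \approx 60.028$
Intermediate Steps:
$C{\left(Y,U \right)} = \frac{41}{5} + \frac{Y}{5}$ ($C{\left(Y,U \right)} = 9 + \frac{Y - 4}{5} = 9 + \frac{-4 + Y}{5} = 9 + \left(- \frac{4}{5} + \frac{Y}{5}\right) = \frac{41}{5} + \frac{Y}{5}$)
$g{\left(z \right)} = \frac{41}{5} + z^{2} + \frac{z}{5}$ ($g{\left(z \right)} = z z + \left(\frac{41}{5} + \frac{z}{5}\right) = z^{2} + \left(\frac{41}{5} + \frac{z}{5}\right) = \frac{41}{5} + z^{2} + \frac{z}{5}$)
$\frac{\left(g{\left(a{\left(-4,0 \right)} \right)} - 115\right) - 24}{560 \frac{1}{-257}} = \frac{\left(\left(\frac{41}{5} + 0^{2} + \frac{1}{5} \cdot 0\right) - 115\right) - 24}{560 \frac{1}{-257}} = \frac{\left(\left(\frac{41}{5} + 0 + 0\right) - 115\right) - 24}{560 \left(- \frac{1}{257}\right)} = \frac{\left(\frac{41}{5} - 115\right) - 24}{- \frac{560}{257}} = \left(- \frac{534}{5} - 24\right) \left(- \frac{257}{560}\right) = \left(- \frac{654}{5}\right) \left(- \frac{257}{560}\right) = \frac{84039}{1400}$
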